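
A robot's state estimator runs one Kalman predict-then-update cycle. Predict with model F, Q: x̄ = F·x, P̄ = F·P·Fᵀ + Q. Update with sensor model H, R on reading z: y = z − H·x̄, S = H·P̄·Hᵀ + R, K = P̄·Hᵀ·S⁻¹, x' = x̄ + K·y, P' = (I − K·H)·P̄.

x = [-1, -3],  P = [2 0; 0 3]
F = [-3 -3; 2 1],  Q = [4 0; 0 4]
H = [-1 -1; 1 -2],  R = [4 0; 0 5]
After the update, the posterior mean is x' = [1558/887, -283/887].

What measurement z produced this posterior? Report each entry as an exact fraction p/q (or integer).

z = [-1, 2]

x̄ = F·x = [12, -5]
P̄ = F·P·Fᵀ + Q = [49 -21; -21 15]
S = H·P̄·Hᵀ + R = [26 -40; -40 198]
K = P̄·Hᵀ·S⁻¹ = [-476/887 623/1774; -213/887 -543/1774]
x' − x̄ = [-9086/887, 4152/887] = K·y
y = (KᵀK)⁻¹·Kᵀ·(x' − x̄) = [6, -20]
z = y + H·x̄ = [6, -20] + [-7, 22] = [-1, 2]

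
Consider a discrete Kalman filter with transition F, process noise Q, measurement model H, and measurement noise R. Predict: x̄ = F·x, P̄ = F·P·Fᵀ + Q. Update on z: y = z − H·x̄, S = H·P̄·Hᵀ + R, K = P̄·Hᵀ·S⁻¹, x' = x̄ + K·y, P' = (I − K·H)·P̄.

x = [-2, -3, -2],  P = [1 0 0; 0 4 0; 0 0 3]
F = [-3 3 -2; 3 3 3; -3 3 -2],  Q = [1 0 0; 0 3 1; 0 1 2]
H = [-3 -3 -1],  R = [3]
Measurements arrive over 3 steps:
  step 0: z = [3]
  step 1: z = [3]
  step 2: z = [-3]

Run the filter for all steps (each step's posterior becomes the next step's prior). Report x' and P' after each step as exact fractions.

step 0: x' = [16271/1823, -23611/1823, 16383/1823], P' = [39170/1823 -51189/1823 36831/1823; -51189/1823 68081/1823 -49890/1823; 36831/1823 -49890/1823 39957/1823]
step 1: x' = [60680868/34635337, -116414481/34635337, 61726452/34635337], P' = [390482029/34635337 -491915928/34635337 335228694/34635337; -491915928/34635337 640670695/34635337 -452874075/34635337; 335228694/34635337 -452874075/34635337 383874078/34635337]
step 2: x' = [1278059346327/329011173287, -1379516165589/329011173287, 1283397198855/329011173287], P' = [3687148301999/329011173287 -4644363225363/329011173287 3163540185264/329011173287; -4644363225363/329011173287 6049282859225/329011173287 -4275114791880/329011173287; 3163540185264/329011173287 -4275114791880/329011173287 3626827047042/329011173287]

step 0: x̄ = F·x = [1, -21, 1]
step 0: P̄ = F·P·Fᵀ + Q = [58 9 57; 9 75 10; 57 10 59]
step 0: y = z − H·x̄ = [-56]
step 0: S = H·P̄·Hᵀ + R = [1823]
step 0: K = P̄·Hᵀ·S⁻¹ = [-258/1823; -262/1823; -260/1823]
step 0: x' = x̄ + K·y = [16271/1823, -23611/1823, 16383/1823]
step 0: P' = (I − K·H)·P̄ = [39170/1823 -51189/1823 36831/1823; -51189/1823 68081/1823 -49890/1823; 36831/1823 -49890/1823 39957/1823]
step 1: x̄ = F·x = [-152412/1823, 27129/1823, -152412/1823]
step 1: P̄ = F·P·Fᵀ + Q = [3088964/1823 -681678/1823 3087141/1823; -681678/1823 173877/1823 -679855/1823; 3087141/1823 -679855/1823 3090787/1823]
step 1: y = z − H·x̄ = [-522792/1823]
step 1: S = H·P̄·Hᵀ + R = [34635337/1823]
step 1: K = P̄·Hᵀ·S⁻¹ = [-10308999/34635337; 2203258/34635337; -10312645/34635337]
step 1: x' = x̄ + K·y = [60680868/34635337, -116414481/34635337, 61726452/34635337]
step 1: P' = (I − K·H)·P̄ = [390482029/34635337 -491915928/34635337 335228694/34635337; -491915928/34635337 640670695/34635337 -452874075/34635337; 335228694/34635337 -452874075/34635337 383874078/34635337]
step 2: x̄ = F·x = [-654738951/34635337, 17978517/34635337, -654738951/34635337]
step 2: P̄ = F·P·Fᵀ + Q = [29162226097/34635337 -6438599109/34635337 29127590760/34635337; -6438599109/34635337 1867043667/34635337 -6403963772/34635337; 29127590760/34635337 -6403963772/34635337 29196861434/34635337]
step 2: y = z − H·x̄ = [-2668926264/34635337]
step 2: S = H·P̄·Hᵀ + R = [329011173287/34635337]
step 2: K = P̄·Hᵀ·S⁻¹ = [-97298471724/329011173287; 20118630098/329011173287; -97367742398/329011173287]
step 2: x' = x̄ + K·y = [1278059346327/329011173287, -1379516165589/329011173287, 1283397198855/329011173287]
step 2: P' = (I − K·H)·P̄ = [3687148301999/329011173287 -4644363225363/329011173287 3163540185264/329011173287; -4644363225363/329011173287 6049282859225/329011173287 -4275114791880/329011173287; 3163540185264/329011173287 -4275114791880/329011173287 3626827047042/329011173287]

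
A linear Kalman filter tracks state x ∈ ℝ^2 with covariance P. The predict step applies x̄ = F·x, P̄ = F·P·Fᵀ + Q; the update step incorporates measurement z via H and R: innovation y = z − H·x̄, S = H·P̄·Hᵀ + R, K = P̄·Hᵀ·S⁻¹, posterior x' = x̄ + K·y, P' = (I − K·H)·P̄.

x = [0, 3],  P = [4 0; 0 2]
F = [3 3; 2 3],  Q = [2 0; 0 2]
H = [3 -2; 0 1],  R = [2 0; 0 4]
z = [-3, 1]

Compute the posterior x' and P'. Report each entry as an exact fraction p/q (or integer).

x̄ = F·x = [9, 9]
P̄ = F·P·Fᵀ + Q = [56 42; 42 36]
y = z − H·x̄ = [-12, -8]
S = H·P̄·Hᵀ + R = [146 54; 54 40]
K = P̄·Hᵀ·S⁻¹ = [273/731 399/731; 54/731 585/731]
x' = x̄ + K·y = [111/731, 1251/731]
P' = (I − K·H)·P̄ = [1246/731 1596/731; 1596/731 2340/731]

x' = [111/731, 1251/731]
P' = [1246/731 1596/731; 1596/731 2340/731]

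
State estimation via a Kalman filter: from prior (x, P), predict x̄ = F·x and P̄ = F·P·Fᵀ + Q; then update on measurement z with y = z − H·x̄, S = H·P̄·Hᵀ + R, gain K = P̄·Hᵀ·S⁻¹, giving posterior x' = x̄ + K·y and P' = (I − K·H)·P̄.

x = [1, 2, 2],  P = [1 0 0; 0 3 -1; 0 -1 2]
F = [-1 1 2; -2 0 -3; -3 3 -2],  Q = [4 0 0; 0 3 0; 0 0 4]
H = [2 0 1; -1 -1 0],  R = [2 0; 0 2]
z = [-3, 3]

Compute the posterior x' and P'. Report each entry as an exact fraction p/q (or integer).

x̄ = F·x = [5, -8, -1]
P̄ = F·P·Fᵀ + Q = [12 -7 0; -7 25 27; 0 27 60]
y = z − H·x̄ = [-12, 0]
S = H·P̄·Hᵀ + R = [110 -37; -37 25]
K = P̄·Hᵀ·S⁻¹ = [415/1381 338/1381; -341/1381 -1499/1381; 501/1381 -750/1381]
x' = x̄ + K·y = [1925/1381, -6956/1381, -7393/1381]
P' = (I − K·H)·P̄ = [8302/1381 -8978/1381 -15774/1381; -8978/1381 11976/1381 17274/1381; -15774/1381 17274/1381 32550/1381]

x' = [1925/1381, -6956/1381, -7393/1381]
P' = [8302/1381 -8978/1381 -15774/1381; -8978/1381 11976/1381 17274/1381; -15774/1381 17274/1381 32550/1381]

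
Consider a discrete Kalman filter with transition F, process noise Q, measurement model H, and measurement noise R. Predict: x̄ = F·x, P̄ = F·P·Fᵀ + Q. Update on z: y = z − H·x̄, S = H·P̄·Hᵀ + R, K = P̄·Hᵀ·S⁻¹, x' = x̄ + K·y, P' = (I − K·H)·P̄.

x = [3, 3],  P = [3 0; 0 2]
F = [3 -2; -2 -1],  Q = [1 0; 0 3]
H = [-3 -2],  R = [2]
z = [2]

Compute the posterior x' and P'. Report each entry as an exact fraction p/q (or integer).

x̄ = F·x = [3, -9]
P̄ = F·P·Fᵀ + Q = [36 -14; -14 17]
y = z − H·x̄ = [-7]
S = H·P̄·Hᵀ + R = [226]
K = P̄·Hᵀ·S⁻¹ = [-40/113; 4/113]
x' = x̄ + K·y = [619/113, -1045/113]
P' = (I − K·H)·P̄ = [868/113 -1262/113; -1262/113 1889/113]

x' = [619/113, -1045/113]
P' = [868/113 -1262/113; -1262/113 1889/113]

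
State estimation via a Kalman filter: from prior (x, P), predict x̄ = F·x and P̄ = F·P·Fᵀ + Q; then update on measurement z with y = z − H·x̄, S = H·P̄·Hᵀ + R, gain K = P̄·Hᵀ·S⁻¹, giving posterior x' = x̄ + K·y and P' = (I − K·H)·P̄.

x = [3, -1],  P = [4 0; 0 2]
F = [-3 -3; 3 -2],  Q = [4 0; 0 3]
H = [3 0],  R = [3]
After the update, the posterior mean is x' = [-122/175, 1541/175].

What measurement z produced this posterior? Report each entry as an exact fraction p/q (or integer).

z = [-2]

x̄ = F·x = [-6, 11]
P̄ = F·P·Fᵀ + Q = [58 -24; -24 47]
S = H·P̄·Hᵀ + R = [525]
K = P̄·Hᵀ·S⁻¹ = [58/175; -24/175]
x' − x̄ = [928/175, -384/175] = K·y
y = (KᵀK)⁻¹·Kᵀ·(x' − x̄) = [16]
z = y + H·x̄ = [16] + [-18] = [-2]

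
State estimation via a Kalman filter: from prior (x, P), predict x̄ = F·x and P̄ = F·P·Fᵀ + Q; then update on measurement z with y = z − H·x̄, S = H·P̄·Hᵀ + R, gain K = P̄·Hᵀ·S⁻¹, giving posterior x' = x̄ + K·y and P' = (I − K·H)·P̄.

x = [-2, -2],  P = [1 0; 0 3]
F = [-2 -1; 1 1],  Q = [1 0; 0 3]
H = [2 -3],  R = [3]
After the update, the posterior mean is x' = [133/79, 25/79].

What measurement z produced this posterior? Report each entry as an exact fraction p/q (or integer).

x̄ = F·x = [6, -4]
P̄ = F·P·Fᵀ + Q = [8 -5; -5 7]
S = H·P̄·Hᵀ + R = [158]
K = P̄·Hᵀ·S⁻¹ = [31/158; -31/158]
x' − x̄ = [-341/79, 341/79] = K·y
y = (KᵀK)⁻¹·Kᵀ·(x' − x̄) = [-22]
z = y + H·x̄ = [-22] + [24] = [2]

z = [2]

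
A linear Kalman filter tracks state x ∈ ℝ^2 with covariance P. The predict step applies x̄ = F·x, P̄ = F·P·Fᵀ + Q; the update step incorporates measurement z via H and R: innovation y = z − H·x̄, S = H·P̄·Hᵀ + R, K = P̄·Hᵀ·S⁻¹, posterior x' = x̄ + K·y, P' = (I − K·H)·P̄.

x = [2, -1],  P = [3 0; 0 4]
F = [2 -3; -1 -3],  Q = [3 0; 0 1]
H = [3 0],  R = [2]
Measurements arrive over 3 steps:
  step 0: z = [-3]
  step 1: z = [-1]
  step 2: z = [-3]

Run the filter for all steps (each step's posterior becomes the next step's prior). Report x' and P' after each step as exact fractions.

step 0: x' = [-445/461, -1699/461], P' = [102/461 60/461; 60/461 10340/461]
step 1: x' = [-273979/848101, 2305886/848101], P' = [188262/848101 185352/848101; 185352/848101 5222359/848101]
step 2: x' = [-223800227/217182712, -167485411/434365424], P' = [24037179/108591356 46068651/217182712; 46068651/217182712 2650683635/434365424]

step 0: x̄ = F·x = [7, 1]
step 0: P̄ = F·P·Fᵀ + Q = [51 30; 30 40]
step 0: y = z − H·x̄ = [-24]
step 0: S = H·P̄·Hᵀ + R = [461]
step 0: K = P̄·Hᵀ·S⁻¹ = [153/461; 90/461]
step 0: x' = x̄ + K·y = [-445/461, -1699/461]
step 0: P' = (I − K·H)·P̄ = [102/461 60/461; 60/461 10340/461]
step 1: x̄ = F·x = [4207/461, 5542/461]
step 1: P̄ = F·P·Fᵀ + Q = [94131/461 92676/461; 92676/461 93983/461]
step 1: y = z − H·x̄ = [-13082/461]
step 1: S = H·P̄·Hᵀ + R = [848101/461]
step 1: K = P̄·Hᵀ·S⁻¹ = [282393/848101; 278028/848101]
step 1: x' = x̄ + K·y = [-273979/848101, 2305886/848101]
step 1: P' = (I − K·H)·P̄ = [188262/848101 185352/848101; 185352/848101 5222359/848101]
step 2: x̄ = F·x = [-7465616/848101, -6643679/848101]
step 2: P̄ = F·P·Fᵀ + Q = [48074358/848101 46068651/848101; 46068651/848101 49149706/848101]
step 2: y = z − H·x̄ = [19852545/848101]
step 2: S = H·P̄·Hᵀ + R = [434365424/848101]
step 2: K = P̄·Hᵀ·S⁻¹ = [72111537/217182712; 138205953/434365424]
step 2: x' = x̄ + K·y = [-223800227/217182712, -167485411/434365424]
step 2: P' = (I − K·H)·P̄ = [24037179/108591356 46068651/217182712; 46068651/217182712 2650683635/434365424]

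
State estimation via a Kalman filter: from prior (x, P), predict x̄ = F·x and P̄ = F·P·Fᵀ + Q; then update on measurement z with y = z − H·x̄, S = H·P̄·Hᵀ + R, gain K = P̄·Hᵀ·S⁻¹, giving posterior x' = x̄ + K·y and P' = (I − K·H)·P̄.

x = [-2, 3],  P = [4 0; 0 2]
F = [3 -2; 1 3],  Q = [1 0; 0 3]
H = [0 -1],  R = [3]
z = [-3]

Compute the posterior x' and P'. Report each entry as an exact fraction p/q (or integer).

x' = [-12, 24/7]
P' = [45 0; 0 75/28]

x̄ = F·x = [-12, 7]
P̄ = F·P·Fᵀ + Q = [45 0; 0 25]
y = z − H·x̄ = [4]
S = H·P̄·Hᵀ + R = [28]
K = P̄·Hᵀ·S⁻¹ = [0; -25/28]
x' = x̄ + K·y = [-12, 24/7]
P' = (I − K·H)·P̄ = [45 0; 0 75/28]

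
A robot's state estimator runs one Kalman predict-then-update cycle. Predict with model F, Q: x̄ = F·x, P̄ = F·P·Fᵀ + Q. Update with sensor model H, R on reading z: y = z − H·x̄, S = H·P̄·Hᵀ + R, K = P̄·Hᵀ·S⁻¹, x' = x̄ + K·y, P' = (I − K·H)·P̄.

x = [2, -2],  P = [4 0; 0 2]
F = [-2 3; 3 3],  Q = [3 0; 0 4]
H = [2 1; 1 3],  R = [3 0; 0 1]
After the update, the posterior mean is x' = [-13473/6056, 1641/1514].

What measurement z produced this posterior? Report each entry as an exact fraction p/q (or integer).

x̄ = F·x = [-10, 0]
P̄ = F·P·Fᵀ + Q = [37 -6; -6 58]
S = H·P̄·Hᵀ + R = [185 206; 206 524]
K = P̄·Hᵀ·S⁻¹ = [15859/27252 -10493/54504; -1313/6813 5401/13626]
x' − x̄ = [47087/6056, 1641/1514] = K·y
y = (KᵀK)⁻¹·Kᵀ·(x' − x̄) = [17, 11]
z = y + H·x̄ = [17, 11] + [-20, -10] = [-3, 1]

z = [-3, 1]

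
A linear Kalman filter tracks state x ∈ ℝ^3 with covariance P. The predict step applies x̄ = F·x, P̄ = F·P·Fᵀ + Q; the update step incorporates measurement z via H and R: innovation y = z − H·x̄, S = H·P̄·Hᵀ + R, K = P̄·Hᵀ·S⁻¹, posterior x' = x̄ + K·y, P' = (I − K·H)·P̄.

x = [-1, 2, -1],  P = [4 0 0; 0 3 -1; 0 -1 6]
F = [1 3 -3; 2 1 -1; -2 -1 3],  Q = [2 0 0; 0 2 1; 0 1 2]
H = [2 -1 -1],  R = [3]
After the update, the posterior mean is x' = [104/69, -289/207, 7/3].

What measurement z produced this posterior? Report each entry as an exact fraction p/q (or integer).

x̄ = F·x = [8, 1, -3]
P̄ = F·P·Fᵀ + Q = [105 41 -83; 41 29 -40; -83 -40 81]
S = H·P̄·Hᵀ + R = [621]
K = P̄·Hᵀ·S⁻¹ = [28/69; 31/207; -1/3]
x' − x̄ = [-448/69, -496/207, 16/3] = K·y
y = (KᵀK)⁻¹·Kᵀ·(x' − x̄) = [-16]
z = y + H·x̄ = [-16] + [18] = [2]

z = [2]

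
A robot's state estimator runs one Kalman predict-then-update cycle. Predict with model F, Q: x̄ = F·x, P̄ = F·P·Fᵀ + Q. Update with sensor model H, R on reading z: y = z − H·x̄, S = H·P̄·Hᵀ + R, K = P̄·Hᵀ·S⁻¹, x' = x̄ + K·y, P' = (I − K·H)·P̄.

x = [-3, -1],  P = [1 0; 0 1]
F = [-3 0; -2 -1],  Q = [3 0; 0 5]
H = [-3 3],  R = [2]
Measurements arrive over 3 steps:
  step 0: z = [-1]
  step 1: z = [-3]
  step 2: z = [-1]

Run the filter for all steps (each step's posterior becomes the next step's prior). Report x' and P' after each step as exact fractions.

step 0: x' = [369/46, 176/23], P' = [195/23 192/23; 192/23 194/23]
step 1: x' = [-82161/3494, -85529/3494], P' = [136164/1747 136008/1747; 136008/1747 136230/1747]
step 2: x' = [9426519/132680, 1877365/26536], P' = [93301773/132680 18658071/26536; 18658071/26536 18661529/26536]

step 0: x̄ = F·x = [9, 7]
step 0: P̄ = F·P·Fᵀ + Q = [12 6; 6 10]
step 0: y = z − H·x̄ = [5]
step 0: S = H·P̄·Hᵀ + R = [92]
step 0: K = P̄·Hᵀ·S⁻¹ = [-9/46; 3/23]
step 0: x' = x̄ + K·y = [369/46, 176/23]
step 0: P' = (I − K·H)·P̄ = [195/23 192/23; 192/23 194/23]
step 1: x̄ = F·x = [-1107/46, -545/23]
step 1: P̄ = F·P·Fᵀ + Q = [1824/23 1746/23; 1746/23 1857/23]
step 1: y = z − H·x̄ = [-189/46]
step 1: S = H·P̄·Hᵀ + R = [1747/23]
step 1: K = P̄·Hᵀ·S⁻¹ = [-234/1747; 333/1747]
step 1: x' = x̄ + K·y = [-82161/3494, -85529/3494]
step 1: P' = (I − K·H)·P̄ = [136164/1747 136008/1747; 136008/1747 136230/1747]
step 2: x̄ = F·x = [246483/3494, 249851/3494]
step 2: P̄ = F·P·Fᵀ + Q = [1230717/1747 1225008/1747; 1225008/1747 1233653/1747]
step 2: y = z − H·x̄ = [-6799/1747]
step 2: S = H·P̄·Hᵀ + R = [132680/1747]
step 2: K = P̄·Hᵀ·S⁻¹ = [-17127/132680; 5187/26536]
step 2: x' = x̄ + K·y = [9426519/132680, 1877365/26536]
step 2: P' = (I − K·H)·P̄ = [93301773/132680 18658071/26536; 18658071/26536 18661529/26536]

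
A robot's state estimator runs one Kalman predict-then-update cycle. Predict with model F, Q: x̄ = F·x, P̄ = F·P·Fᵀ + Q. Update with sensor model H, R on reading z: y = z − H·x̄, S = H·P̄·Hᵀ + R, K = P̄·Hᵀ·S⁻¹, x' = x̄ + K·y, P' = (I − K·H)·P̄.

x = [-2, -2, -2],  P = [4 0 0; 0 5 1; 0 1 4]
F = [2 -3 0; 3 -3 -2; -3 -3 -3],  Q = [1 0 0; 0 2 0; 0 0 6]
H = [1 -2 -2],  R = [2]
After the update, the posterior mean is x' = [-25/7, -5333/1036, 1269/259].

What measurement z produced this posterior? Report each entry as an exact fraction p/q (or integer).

x̄ = F·x = [2, 4, 18]
P̄ = F·P·Fᵀ + Q = [62 75 30; 75 111 48; 30 48 141]
S = H·P̄·Hᵀ + R = [1036]
K = P̄·Hᵀ·S⁻¹ = [-1/7; -243/1036; -87/259]
x' − x̄ = [-39/7, -9477/1036, -3393/259] = K·y
y = (KᵀK)⁻¹·Kᵀ·(x' − x̄) = [39]
z = y + H·x̄ = [39] + [-42] = [-3]

z = [-3]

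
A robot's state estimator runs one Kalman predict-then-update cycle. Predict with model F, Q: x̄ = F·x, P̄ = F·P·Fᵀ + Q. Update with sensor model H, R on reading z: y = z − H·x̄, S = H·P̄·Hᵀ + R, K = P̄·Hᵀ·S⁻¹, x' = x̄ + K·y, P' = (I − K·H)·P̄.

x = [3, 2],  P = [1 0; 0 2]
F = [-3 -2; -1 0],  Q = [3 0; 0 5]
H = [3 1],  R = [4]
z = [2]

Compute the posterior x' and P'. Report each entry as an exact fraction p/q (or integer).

x' = [17/52, 9/52]
P' = [191/208 -321/208; -321/208 1023/208]

x̄ = F·x = [-13, -3]
P̄ = F·P·Fᵀ + Q = [20 3; 3 6]
y = z − H·x̄ = [44]
S = H·P̄·Hᵀ + R = [208]
K = P̄·Hᵀ·S⁻¹ = [63/208; 15/208]
x' = x̄ + K·y = [17/52, 9/52]
P' = (I − K·H)·P̄ = [191/208 -321/208; -321/208 1023/208]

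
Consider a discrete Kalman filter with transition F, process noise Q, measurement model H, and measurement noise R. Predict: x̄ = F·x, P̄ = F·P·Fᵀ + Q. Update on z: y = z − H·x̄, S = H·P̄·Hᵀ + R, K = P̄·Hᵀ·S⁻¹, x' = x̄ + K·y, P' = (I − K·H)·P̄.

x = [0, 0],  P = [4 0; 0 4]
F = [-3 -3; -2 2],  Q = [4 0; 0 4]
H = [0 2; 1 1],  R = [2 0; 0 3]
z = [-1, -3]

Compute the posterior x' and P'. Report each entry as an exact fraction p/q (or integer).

x̄ = F·x = [0, 0]
P̄ = F·P·Fᵀ + Q = [76 0; 0 36]
y = z − H·x̄ = [-1, -3]
S = H·P̄·Hᵀ + R = [146 72; 72 115]
K = P̄·Hᵀ·S⁻¹ = [-2736/5803 5548/5803; 2844/5803 36/5803]
x' = x̄ + K·y = [-13908/5803, -2952/5803]
P' = (I − K·H)·P̄ = [19380/5803 -2736/5803; -2736/5803 2844/5803]

x' = [-13908/5803, -2952/5803]
P' = [19380/5803 -2736/5803; -2736/5803 2844/5803]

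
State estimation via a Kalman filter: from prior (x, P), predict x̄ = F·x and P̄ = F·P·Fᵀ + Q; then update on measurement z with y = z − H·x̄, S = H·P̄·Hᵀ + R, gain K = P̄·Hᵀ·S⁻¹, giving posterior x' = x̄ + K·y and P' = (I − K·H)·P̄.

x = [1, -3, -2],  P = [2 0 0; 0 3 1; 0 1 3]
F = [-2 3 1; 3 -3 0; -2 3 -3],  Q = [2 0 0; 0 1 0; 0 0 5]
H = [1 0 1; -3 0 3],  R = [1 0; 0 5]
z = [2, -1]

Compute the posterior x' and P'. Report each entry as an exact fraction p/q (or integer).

x̄ = F·x = [-13, 12, -5]
P̄ = F·P·Fᵀ + Q = [46 -42 20; -42 46 -30; 20 -30 49]
y = z − H·x̄ = [20, -25]
S = H·P̄·Hᵀ + R = [136 9; 9 500]
K = P̄·Hᵀ·S⁻¹ = [33702/67919 -11202/67919; -36324/67919 5544/67919; 33717/67919 11211/67919]
x' = x̄ + K·y = [71143/67919, -50052/67919, 54470/67919]
P' = (I − K·H)·P̄ = [26186/67919 -22782/67919 7516/67919; -22782/67919 309362/67919 -13542/67919; 7516/67919 -13542/67919 26201/67919]

x' = [71143/67919, -50052/67919, 54470/67919]
P' = [26186/67919 -22782/67919 7516/67919; -22782/67919 309362/67919 -13542/67919; 7516/67919 -13542/67919 26201/67919]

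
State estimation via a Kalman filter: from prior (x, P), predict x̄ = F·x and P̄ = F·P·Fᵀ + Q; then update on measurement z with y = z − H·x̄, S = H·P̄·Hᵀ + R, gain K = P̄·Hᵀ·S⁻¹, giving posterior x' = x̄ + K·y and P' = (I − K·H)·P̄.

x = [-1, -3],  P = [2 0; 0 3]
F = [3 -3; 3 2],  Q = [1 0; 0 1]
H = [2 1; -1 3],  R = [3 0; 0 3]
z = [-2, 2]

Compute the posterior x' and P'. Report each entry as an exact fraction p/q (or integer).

x' = [-76292/71503, 14603/71503]
P' = [43194/71503 4278/71503; 4278/71503 21669/71503]

x̄ = F·x = [6, -9]
P̄ = F·P·Fᵀ + Q = [46 0; 0 31]
y = z − H·x̄ = [-5, 35]
S = H·P̄·Hᵀ + R = [218 1; 1 328]
K = P̄·Hᵀ·S⁻¹ = [30222/71503 -10120/71503; 10075/71503 20243/71503]
x' = x̄ + K·y = [-76292/71503, 14603/71503]
P' = (I − K·H)·P̄ = [43194/71503 4278/71503; 4278/71503 21669/71503]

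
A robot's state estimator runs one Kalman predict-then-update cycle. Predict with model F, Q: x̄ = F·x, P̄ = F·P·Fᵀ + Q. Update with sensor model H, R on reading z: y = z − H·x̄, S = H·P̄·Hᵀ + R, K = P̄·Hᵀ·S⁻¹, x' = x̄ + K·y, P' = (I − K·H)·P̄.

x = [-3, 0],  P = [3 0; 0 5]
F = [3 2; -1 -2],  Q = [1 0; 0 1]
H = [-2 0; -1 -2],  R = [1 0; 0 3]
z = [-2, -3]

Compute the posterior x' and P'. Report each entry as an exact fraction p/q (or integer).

x̄ = F·x = [-9, 3]
P̄ = F·P·Fᵀ + Q = [48 -29; -29 24]
y = z − H·x̄ = [-20, -6]
S = H·P̄·Hᵀ + R = [193 -20; -20 31]
K = P̄·Hᵀ·S⁻¹ = [-2776/5583 10/5583; 1418/5583 -2507/5583]
x' = x̄ + K·y = [5213/5583, 3431/5583]
P' = (I − K·H)·P̄ = [1388/5583 -709/5583; -709/5583 4115/5583]

x' = [5213/5583, 3431/5583]
P' = [1388/5583 -709/5583; -709/5583 4115/5583]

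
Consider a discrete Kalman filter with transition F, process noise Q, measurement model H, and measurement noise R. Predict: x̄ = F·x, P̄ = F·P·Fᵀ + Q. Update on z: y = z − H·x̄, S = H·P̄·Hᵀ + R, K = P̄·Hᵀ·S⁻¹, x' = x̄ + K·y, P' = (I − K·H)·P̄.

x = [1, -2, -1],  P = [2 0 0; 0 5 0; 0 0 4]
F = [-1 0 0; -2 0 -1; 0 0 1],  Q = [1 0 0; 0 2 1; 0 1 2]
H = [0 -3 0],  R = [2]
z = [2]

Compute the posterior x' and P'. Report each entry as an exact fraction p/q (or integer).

x' = [-29/32, -43/64, -137/128]
P' = [15/8 1/16 27/32; 1/16 7/32 -3/64; 27/32 -3/64 687/128]

x̄ = F·x = [-1, -1, -1]
P̄ = F·P·Fᵀ + Q = [3 4 0; 4 14 -3; 0 -3 6]
y = z − H·x̄ = [-1]
S = H·P̄·Hᵀ + R = [128]
K = P̄·Hᵀ·S⁻¹ = [-3/32; -21/64; 9/128]
x' = x̄ + K·y = [-29/32, -43/64, -137/128]
P' = (I − K·H)·P̄ = [15/8 1/16 27/32; 1/16 7/32 -3/64; 27/32 -3/64 687/128]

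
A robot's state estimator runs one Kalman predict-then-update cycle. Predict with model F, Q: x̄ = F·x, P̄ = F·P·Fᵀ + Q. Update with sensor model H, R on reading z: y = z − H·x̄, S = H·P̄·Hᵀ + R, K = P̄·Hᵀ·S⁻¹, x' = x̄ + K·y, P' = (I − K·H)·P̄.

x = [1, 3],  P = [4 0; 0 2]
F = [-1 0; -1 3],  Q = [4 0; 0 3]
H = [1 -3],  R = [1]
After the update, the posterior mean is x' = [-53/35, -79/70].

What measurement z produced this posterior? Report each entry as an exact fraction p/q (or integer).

x̄ = F·x = [-1, 8]
P̄ = F·P·Fᵀ + Q = [8 4; 4 25]
S = H·P̄·Hᵀ + R = [210]
K = P̄·Hᵀ·S⁻¹ = [-2/105; -71/210]
x' − x̄ = [-18/35, -639/70] = K·y
y = (KᵀK)⁻¹·Kᵀ·(x' − x̄) = [27]
z = y + H·x̄ = [27] + [-25] = [2]

z = [2]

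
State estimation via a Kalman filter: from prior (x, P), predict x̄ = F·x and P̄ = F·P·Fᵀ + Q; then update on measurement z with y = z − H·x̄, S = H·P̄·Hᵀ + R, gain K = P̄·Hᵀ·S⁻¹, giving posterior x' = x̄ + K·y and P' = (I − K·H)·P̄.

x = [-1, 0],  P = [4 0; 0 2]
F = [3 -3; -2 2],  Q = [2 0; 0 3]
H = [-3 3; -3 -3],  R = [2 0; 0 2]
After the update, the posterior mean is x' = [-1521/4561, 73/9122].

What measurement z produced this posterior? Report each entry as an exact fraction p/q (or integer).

z = [1, 1]

x̄ = F·x = [-3, 2]
P̄ = F·P·Fᵀ + Q = [56 -36; -36 27]
S = H·P̄·Hᵀ + R = [1397 261; 261 101]
K = P̄·Hᵀ·S⁻¹ = [-1527/9122 -1473/9122; 6021/36488 -5805/36488]
x' − x̄ = [12162/4561, -18171/9122] = K·y
y = (KᵀK)⁻¹·Kᵀ·(x' − x̄) = [-14, -2]
z = y + H·x̄ = [-14, -2] + [15, 3] = [1, 1]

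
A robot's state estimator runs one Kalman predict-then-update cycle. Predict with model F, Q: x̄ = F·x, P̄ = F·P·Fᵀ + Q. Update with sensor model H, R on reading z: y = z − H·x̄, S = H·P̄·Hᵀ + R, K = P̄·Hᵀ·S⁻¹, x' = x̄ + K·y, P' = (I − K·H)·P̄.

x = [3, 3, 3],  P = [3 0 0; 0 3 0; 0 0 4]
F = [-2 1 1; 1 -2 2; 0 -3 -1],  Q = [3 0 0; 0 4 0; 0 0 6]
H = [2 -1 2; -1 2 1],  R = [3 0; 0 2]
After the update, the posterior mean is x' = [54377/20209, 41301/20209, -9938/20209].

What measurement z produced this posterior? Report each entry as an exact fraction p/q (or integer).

z = [3, 1]

x̄ = F·x = [0, 3, -12]
P̄ = F·P·Fᵀ + Q = [22 -4 -13; -4 35 10; -13 10 37]
S = H·P̄·Hᵀ + R = [146 -30; -30 283]
K = P̄·Hᵀ·S⁻¹ = [2468/20209 -2809/20209; -3989/40418 5787/20209; 6427/20209 5680/20209]
x' − x̄ = [54377/20209, -19326/20209, 232570/20209] = K·y
y = (KᵀK)⁻¹·Kᵀ·(x' − x̄) = [30, 7]
z = y + H·x̄ = [30, 7] + [-27, -6] = [3, 1]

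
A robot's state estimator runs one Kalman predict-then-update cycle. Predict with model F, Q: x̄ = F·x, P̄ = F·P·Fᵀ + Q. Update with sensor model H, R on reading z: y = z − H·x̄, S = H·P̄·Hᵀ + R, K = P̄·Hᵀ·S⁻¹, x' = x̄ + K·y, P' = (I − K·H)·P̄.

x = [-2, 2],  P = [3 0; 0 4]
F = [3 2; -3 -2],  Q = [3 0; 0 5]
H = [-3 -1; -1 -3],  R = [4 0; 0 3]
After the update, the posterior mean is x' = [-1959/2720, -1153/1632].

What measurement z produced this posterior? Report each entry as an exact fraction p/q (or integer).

x̄ = F·x = [-2, 2]
P̄ = F·P·Fᵀ + Q = [46 -43; -43 48]
S = H·P̄·Hᵀ + R = [208 -148; -148 223]
K = P̄·Hᵀ·S⁻¹ = [-989/2720 89/680; 623/4896 -451/1224]
x' − x̄ = [3481/2720, -4417/1632] = K·y
y = (KᵀK)⁻¹·Kᵀ·(x' − x̄) = [-1, 7]
z = y + H·x̄ = [-1, 7] + [4, -4] = [3, 3]

z = [3, 3]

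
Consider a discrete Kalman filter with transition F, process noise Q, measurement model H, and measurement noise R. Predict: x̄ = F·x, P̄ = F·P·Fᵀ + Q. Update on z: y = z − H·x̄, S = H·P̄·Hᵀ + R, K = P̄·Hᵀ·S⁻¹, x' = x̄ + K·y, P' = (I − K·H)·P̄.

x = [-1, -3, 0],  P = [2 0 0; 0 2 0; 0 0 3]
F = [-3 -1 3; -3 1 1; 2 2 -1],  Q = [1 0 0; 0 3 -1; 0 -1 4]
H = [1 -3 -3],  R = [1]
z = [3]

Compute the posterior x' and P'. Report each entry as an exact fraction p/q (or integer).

x̄ = F·x = [6, 0, -8]
P̄ = F·P·Fᵀ + Q = [48 25 -25; 25 26 -12; -25 -12 23]
y = z − H·x̄ = [-27]
S = H·P̄·Hᵀ + R = [274]
K = P̄·Hᵀ·S⁻¹ = [24/137; -17/274; -29/137]
x' = x̄ + K·y = [174/137, 459/274, -313/137]
P' = (I − K·H)·P̄ = [5424/137 3833/137 -2033/137; 3833/137 6835/274 -2137/137; -2033/137 -2137/137 1469/137]

x' = [174/137, 459/274, -313/137]
P' = [5424/137 3833/137 -2033/137; 3833/137 6835/274 -2137/137; -2033/137 -2137/137 1469/137]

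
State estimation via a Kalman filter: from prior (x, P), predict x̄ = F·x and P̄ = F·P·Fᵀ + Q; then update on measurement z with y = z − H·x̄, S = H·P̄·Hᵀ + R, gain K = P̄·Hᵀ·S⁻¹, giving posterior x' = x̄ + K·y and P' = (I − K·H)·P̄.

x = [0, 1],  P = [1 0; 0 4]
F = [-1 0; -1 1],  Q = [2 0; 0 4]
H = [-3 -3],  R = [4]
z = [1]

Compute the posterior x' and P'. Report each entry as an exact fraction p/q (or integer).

x' = [-24/65, 1/13]
P' = [123/65 -23/13; -23/13 27/13]

x̄ = F·x = [0, 1]
P̄ = F·P·Fᵀ + Q = [3 1; 1 9]
y = z − H·x̄ = [4]
S = H·P̄·Hᵀ + R = [130]
K = P̄·Hᵀ·S⁻¹ = [-6/65; -3/13]
x' = x̄ + K·y = [-24/65, 1/13]
P' = (I − K·H)·P̄ = [123/65 -23/13; -23/13 27/13]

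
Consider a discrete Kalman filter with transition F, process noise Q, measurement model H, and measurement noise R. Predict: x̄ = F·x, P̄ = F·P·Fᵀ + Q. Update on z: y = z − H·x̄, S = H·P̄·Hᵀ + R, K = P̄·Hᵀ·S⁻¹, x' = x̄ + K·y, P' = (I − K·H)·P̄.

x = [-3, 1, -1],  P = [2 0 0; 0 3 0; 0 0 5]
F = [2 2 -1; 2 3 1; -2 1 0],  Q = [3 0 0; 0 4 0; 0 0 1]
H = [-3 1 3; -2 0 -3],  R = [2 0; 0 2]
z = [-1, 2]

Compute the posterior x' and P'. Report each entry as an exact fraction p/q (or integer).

x' = [-97444/63675, -47109/7075, 26324/63675]
P' = [97322/63675 47692/7075 -54562/63675; 47692/7075 234658/7075 -30732/7075; -54562/63675 -30732/7075 43502/63675]

x̄ = F·x = [-3, -4, 7]
P̄ = F·P·Fᵀ + Q = [28 21 -2; 21 44 1; -2 1 12]
y = z − H·x̄ = [-27, 17]
S = H·P̄·Hᵀ + R = [322 9; 9 198]
K = P̄·Hᵀ·S⁻¹ = [-1468/7075 -15479/63675; -307/7075 -1594/7075; 978/7075 -10691/63675]
x' = x̄ + K·y = [-97444/63675, -47109/7075, 26324/63675]
P' = (I − K·H)·P̄ = [97322/63675 47692/7075 -54562/63675; 47692/7075 234658/7075 -30732/7075; -54562/63675 -30732/7075 43502/63675]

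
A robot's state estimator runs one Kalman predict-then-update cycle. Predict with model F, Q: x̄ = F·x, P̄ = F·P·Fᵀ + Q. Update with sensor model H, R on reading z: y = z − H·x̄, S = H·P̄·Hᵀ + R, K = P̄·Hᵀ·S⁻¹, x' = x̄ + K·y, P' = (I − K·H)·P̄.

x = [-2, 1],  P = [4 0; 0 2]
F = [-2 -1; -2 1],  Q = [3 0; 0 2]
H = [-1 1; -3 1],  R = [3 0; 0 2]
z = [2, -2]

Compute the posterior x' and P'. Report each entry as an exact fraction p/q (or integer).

x̄ = F·x = [3, 5]
P̄ = F·P·Fᵀ + Q = [21 14; 14 20]
y = z − H·x̄ = [0, 2]
S = H·P̄·Hᵀ + R = [16 27; 27 127]
K = P̄·Hᵀ·S⁻¹ = [434/1303 -595/1303; 1356/1303 -514/1303]
x' = x̄ + K·y = [2719/1303, 5487/1303]
P' = (I − K·H)·P̄ = [1246/1303 2548/1303; 2548/1303 6616/1303]

x' = [2719/1303, 5487/1303]
P' = [1246/1303 2548/1303; 2548/1303 6616/1303]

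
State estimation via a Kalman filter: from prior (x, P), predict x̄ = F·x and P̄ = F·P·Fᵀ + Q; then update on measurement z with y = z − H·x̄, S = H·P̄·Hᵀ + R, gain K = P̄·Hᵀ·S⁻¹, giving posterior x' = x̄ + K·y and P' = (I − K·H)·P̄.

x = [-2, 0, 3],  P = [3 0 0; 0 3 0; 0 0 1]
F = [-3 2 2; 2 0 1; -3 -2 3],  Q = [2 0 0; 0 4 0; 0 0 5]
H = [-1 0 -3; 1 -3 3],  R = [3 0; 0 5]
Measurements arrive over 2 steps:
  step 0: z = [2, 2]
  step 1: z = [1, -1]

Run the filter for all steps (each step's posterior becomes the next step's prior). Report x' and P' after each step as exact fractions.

step 0: x' = [121536/24137, -56813/72411, -49620/24137], P' = [582309/24137 -7580/24137 -195123/24137; -7580/24137 58615/72411 9720/24137; -195123/24137 9720/24137 73036/24137]
step 1: x' = [-60425165447/26224335629, -1267599876/26224335629, 10647764155/26224335629], P' = [257121815559/26224335629 3419031333/26224335629 -80760259005/26224335629; 3419031333/26224335629 19464873528/26224335629 5904131327/26224335629; -80760259005/26224335629 5904131327/26224335629 33261744522/26224335629]

step 0: x̄ = F·x = [12, -1, 15]
step 0: P̄ = F·P·Fᵀ + Q = [45 -16 21; -16 17 -15; 21 -15 53]
step 0: y = z − H·x̄ = [59, -58]
step 0: S = H·P̄·Hᵀ + R = [651 -831; -831 1172]
step 0: K = P̄·Hᵀ·S⁻¹ = [1020/24137 3936/24137; -21580/72411 -7407/24137; -7995/24137 -1035/24137]
step 0: x' = x̄ + K·y = [121536/24137, -56813/72411, -49620/24137]
step 0: P' = (I − K·H)·P̄ = [582309/24137 -7580/24137 -195123/24137; -7580/24137 58615/72411 9720/24137; -195123/24137 9720/24137 73036/24137]
step 1: x̄ = F·x = [-1505170/72411, 193452/24137, -1426778/72411]
step 1: P̄ = F·P·Fᵀ + Q = [24508645/72411 -3553785/24137 25641386/72411; -3553785/24137 1718328/24137 -3849235/24137; 25641386/72411 -3849235/24137 28204672/72411]
step 1: y = z − H·x̄ = [-5713093/72411, 7454161/72411]
step 1: S = H·P̄·Hᵀ + R = [432416242/72411 -568112419/72411; -568112419/72411 750782740/72411]
step 1: K = P̄·Hᵀ·S⁻¹ = [-4947012848/26224335629 916788909/26224335629; -7043808438/26224335629 -7452639054/26224335629; -6341658187/26224335629 262516116/26224335629]
step 1: x' = x̄ + K·y = [-60425165447/26224335629, -1267599876/26224335629, 10647764155/26224335629]
step 1: P' = (I − K·H)·P̄ = [257121815559/26224335629 3419031333/26224335629 -80760259005/26224335629; 3419031333/26224335629 19464873528/26224335629 5904131327/26224335629; -80760259005/26224335629 5904131327/26224335629 33261744522/26224335629]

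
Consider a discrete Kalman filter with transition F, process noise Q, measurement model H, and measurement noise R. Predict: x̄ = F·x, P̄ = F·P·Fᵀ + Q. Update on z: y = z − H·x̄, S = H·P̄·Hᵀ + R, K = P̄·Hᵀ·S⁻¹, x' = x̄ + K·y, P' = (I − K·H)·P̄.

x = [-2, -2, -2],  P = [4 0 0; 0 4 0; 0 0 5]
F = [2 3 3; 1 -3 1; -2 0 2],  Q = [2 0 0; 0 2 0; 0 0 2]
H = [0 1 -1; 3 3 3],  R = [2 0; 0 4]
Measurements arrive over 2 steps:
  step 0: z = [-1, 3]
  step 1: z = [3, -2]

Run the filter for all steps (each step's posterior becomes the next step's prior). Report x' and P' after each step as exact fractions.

step 0: x̄ = F·x = [-16, 2, 0]
step 0: P̄ = F·P·Fᵀ + Q = [99 -13 14; -13 47 2; 14 2 38]
step 0: y = z − H·x̄ = [-3, 45]
step 0: S = H·P̄·Hᵀ + R = [83 -54; -54 1714]
step 0: K = P̄·Hᵀ·S⁻¹ = [-15039/69673 11721/69673; 41481/69673 5697/69673; -26478/69673 5751/69673]
step 0: x' = x̄ + K·y = [-542206/69673, 271268/69673, 338229/69673]
step 0: P' = (I − K·H)·P̄ = [2975274/69673 -1494862/69673 -1464784/69673; -1494862/69673 792710/69673 709748/69673; -1464784/69673 709748/69673 762704/69673]
step 1: x̄ = F·x = [744079/69673, -1017781/69673, 1760870/69673]
step 1: P̄ = F·P·Fᵀ + Q = [3298880/69673 -5993552/69673 8832356/69673; -5993552/69673 12792830/69673 -17652800/69673; 8832356/69673 -17652800/69673 26809530/69673]
step 1: y = z − H·x̄ = [2987670/69673, -242150/3667]
step 1: S = H·P̄·Hᵀ + R = [75047306/69673 -4554096/3667; -4554096/3667 331684/193]
step 1: K = P̄·Hᵀ·S⁻¹ = [-326493266/2689248877 177608955/2689248877; 1485693179/2689248877 684667497/5378497754; -1173621217/2689248877 727931409/5378497754]
step 1: x' = x̄ + K·y = [2991220681/2689248877, 1818040016/2689248877, -6394540825/2689248877]
step 1: P' = (I − K·H)·P̄ = [10917102564/2689248877 -5666638578/2689248877 -5013652046/2689248877; -5666638578/2689248877 4547234967/2689248877 1575848609/2689248877; -5013652046/2689248877 1575848609/2689248877 3923091043/2689248877]

step 0: x' = [-542206/69673, 271268/69673, 338229/69673], P' = [2975274/69673 -1494862/69673 -1464784/69673; -1494862/69673 792710/69673 709748/69673; -1464784/69673 709748/69673 762704/69673]
step 1: x' = [2991220681/2689248877, 1818040016/2689248877, -6394540825/2689248877], P' = [10917102564/2689248877 -5666638578/2689248877 -5013652046/2689248877; -5666638578/2689248877 4547234967/2689248877 1575848609/2689248877; -5013652046/2689248877 1575848609/2689248877 3923091043/2689248877]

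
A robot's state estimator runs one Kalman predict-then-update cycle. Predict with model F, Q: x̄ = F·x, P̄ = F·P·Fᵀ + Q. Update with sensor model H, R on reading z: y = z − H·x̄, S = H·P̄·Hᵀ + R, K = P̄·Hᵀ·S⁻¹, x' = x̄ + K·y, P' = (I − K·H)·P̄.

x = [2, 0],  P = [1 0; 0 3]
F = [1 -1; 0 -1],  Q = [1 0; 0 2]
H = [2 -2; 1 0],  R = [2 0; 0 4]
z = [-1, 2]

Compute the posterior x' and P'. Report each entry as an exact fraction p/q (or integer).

x' = [106/73, 120/73]
P' = [148/73 140/73; 140/73 164/73]

x̄ = F·x = [2, 0]
P̄ = F·P·Fᵀ + Q = [5 3; 3 5]
y = z − H·x̄ = [-5, 0]
S = H·P̄·Hᵀ + R = [18 4; 4 9]
K = P̄·Hᵀ·S⁻¹ = [8/73 37/73; -24/73 35/73]
x' = x̄ + K·y = [106/73, 120/73]
P' = (I − K·H)·P̄ = [148/73 140/73; 140/73 164/73]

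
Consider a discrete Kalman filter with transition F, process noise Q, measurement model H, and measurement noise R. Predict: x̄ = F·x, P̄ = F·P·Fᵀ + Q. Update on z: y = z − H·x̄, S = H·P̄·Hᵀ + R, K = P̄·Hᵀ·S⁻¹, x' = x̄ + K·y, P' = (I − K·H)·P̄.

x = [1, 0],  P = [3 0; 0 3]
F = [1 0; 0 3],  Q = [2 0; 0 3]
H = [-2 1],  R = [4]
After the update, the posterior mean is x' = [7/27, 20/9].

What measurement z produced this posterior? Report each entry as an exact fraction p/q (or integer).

x̄ = F·x = [1, 0]
P̄ = F·P·Fᵀ + Q = [5 0; 0 30]
S = H·P̄·Hᵀ + R = [54]
K = P̄·Hᵀ·S⁻¹ = [-5/27; 5/9]
x' − x̄ = [-20/27, 20/9] = K·y
y = (KᵀK)⁻¹·Kᵀ·(x' − x̄) = [4]
z = y + H·x̄ = [4] + [-2] = [2]

z = [2]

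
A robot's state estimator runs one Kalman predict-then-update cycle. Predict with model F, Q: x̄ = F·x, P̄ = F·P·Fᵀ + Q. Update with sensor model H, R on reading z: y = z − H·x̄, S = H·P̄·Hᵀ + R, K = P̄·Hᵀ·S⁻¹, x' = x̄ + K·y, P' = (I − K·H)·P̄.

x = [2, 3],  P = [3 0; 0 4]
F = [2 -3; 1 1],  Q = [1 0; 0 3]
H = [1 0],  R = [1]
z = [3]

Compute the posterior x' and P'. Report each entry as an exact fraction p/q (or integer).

x̄ = F·x = [-5, 5]
P̄ = F·P·Fᵀ + Q = [49 -6; -6 10]
y = z − H·x̄ = [8]
S = H·P̄·Hᵀ + R = [50]
K = P̄·Hᵀ·S⁻¹ = [49/50; -3/25]
x' = x̄ + K·y = [71/25, 101/25]
P' = (I − K·H)·P̄ = [49/50 -3/25; -3/25 232/25]

x' = [71/25, 101/25]
P' = [49/50 -3/25; -3/25 232/25]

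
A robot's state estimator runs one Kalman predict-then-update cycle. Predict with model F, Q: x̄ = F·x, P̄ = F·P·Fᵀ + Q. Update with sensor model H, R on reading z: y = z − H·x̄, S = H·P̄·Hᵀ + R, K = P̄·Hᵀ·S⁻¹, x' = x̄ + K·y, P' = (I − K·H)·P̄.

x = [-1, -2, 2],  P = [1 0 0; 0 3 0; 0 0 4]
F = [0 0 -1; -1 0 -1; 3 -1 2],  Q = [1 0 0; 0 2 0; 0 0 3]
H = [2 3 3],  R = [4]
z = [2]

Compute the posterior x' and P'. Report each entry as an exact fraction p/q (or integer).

x̄ = F·x = [-2, -1, 3]
P̄ = F·P·Fᵀ + Q = [5 4 -8; 4 7 -11; -8 -11 31]
y = z − H·x̄ = [0]
S = H·P̄·Hᵀ + R = [120]
K = P̄·Hᵀ·S⁻¹ = [-1/60; -1/30; 11/30]
x' = x̄ + K·y = [-2, -1, 3]
P' = (I − K·H)·P̄ = [149/30 59/15 -109/15; 59/15 103/15 -143/15; -109/15 -143/15 223/15]

x' = [-2, -1, 3]
P' = [149/30 59/15 -109/15; 59/15 103/15 -143/15; -109/15 -143/15 223/15]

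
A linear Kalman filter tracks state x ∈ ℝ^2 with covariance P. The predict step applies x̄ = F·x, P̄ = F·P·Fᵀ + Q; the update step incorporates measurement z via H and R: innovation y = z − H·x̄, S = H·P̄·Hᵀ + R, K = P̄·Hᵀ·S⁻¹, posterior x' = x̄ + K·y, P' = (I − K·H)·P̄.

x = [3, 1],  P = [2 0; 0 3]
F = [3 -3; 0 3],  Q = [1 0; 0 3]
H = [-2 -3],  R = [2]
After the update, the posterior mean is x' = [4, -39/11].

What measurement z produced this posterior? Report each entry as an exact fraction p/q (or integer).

z = [3]

x̄ = F·x = [6, 3]
P̄ = F·P·Fᵀ + Q = [46 -27; -27 30]
S = H·P̄·Hᵀ + R = [132]
K = P̄·Hᵀ·S⁻¹ = [-1/12; -3/11]
x' − x̄ = [-2, -72/11] = K·y
y = (KᵀK)⁻¹·Kᵀ·(x' − x̄) = [24]
z = y + H·x̄ = [24] + [-21] = [3]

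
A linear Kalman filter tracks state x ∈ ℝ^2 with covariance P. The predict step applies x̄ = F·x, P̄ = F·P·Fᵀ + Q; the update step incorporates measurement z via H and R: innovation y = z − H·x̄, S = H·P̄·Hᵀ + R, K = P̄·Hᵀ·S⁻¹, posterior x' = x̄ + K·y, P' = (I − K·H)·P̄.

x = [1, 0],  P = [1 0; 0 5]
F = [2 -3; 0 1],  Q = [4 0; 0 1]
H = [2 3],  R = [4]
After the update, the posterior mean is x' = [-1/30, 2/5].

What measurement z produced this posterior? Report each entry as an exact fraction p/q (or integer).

z = [1]

x̄ = F·x = [2, 0]
P̄ = F·P·Fᵀ + Q = [53 -15; -15 6]
S = H·P̄·Hᵀ + R = [90]
K = P̄·Hᵀ·S⁻¹ = [61/90; -2/15]
x' − x̄ = [-61/30, 2/5] = K·y
y = (KᵀK)⁻¹·Kᵀ·(x' − x̄) = [-3]
z = y + H·x̄ = [-3] + [4] = [1]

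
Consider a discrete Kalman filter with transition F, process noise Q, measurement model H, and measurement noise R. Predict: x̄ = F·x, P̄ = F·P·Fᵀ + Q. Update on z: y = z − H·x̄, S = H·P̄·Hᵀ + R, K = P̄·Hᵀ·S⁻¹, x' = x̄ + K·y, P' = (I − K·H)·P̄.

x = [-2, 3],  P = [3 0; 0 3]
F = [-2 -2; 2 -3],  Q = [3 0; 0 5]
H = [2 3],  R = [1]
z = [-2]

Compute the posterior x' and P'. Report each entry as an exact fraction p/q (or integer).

x' = [1798/577, -1597/577]
P' = [10395/577 -6906/577; -6906/577 4652/577]

x̄ = F·x = [-2, -13]
P̄ = F·P·Fᵀ + Q = [27 6; 6 44]
y = z − H·x̄ = [41]
S = H·P̄·Hᵀ + R = [577]
K = P̄·Hᵀ·S⁻¹ = [72/577; 144/577]
x' = x̄ + K·y = [1798/577, -1597/577]
P' = (I − K·H)·P̄ = [10395/577 -6906/577; -6906/577 4652/577]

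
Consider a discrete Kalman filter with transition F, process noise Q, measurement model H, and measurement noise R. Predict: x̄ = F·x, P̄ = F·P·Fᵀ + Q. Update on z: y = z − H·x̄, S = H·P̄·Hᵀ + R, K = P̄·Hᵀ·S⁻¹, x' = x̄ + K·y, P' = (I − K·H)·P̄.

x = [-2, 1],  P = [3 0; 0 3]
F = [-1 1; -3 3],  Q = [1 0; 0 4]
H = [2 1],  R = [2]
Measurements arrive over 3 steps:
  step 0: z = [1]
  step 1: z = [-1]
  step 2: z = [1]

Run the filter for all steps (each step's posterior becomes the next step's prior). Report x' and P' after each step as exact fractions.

step 0: x' = [1/5, 31/40], P' = [3/5 -4/5; -4/5 111/40]
step 1: x' = [-1/5, -583/1075], P' = [3/5 -4/5; -4/5 2978/1075]
step 2: x' = [1/5, 16153/28865], P' = [3/5 -4/5; -4/5 79962/28865]

step 0: x̄ = F·x = [3, 9]
step 0: P̄ = F·P·Fᵀ + Q = [7 18; 18 58]
step 0: y = z − H·x̄ = [-14]
step 0: S = H·P̄·Hᵀ + R = [160]
step 0: K = P̄·Hᵀ·S⁻¹ = [1/5; 47/80]
step 0: x' = x̄ + K·y = [1/5, 31/40]
step 0: P' = (I − K·H)·P̄ = [3/5 -4/5; -4/5 111/40]
step 1: x̄ = F·x = [23/40, 69/40]
step 1: P̄ = F·P·Fᵀ + Q = [239/40 597/40; 597/40 1951/40]
step 1: y = z − H·x̄ = [-31/8]
step 1: S = H·P̄·Hᵀ + R = [1075/8]
step 1: K = P̄·Hᵀ·S⁻¹ = [1/5; 629/1075]
step 1: x' = x̄ + K·y = [-1/5, -583/1075]
step 1: P' = (I − K·H)·P̄ = [3/5 -4/5; -4/5 2978/1075]
step 2: x̄ = F·x = [-368/1075, -1104/1075]
step 2: P̄ = F·P·Fᵀ + Q = [6418/1075 16029/1075; 16029/1075 52387/1075]
step 2: y = z − H·x̄ = [583/215]
step 2: S = H·P̄·Hᵀ + R = [5773/43]
step 2: K = P̄·Hᵀ·S⁻¹ = [1/5; 16889/28865]
step 2: x' = x̄ + K·y = [1/5, 16153/28865]
step 2: P' = (I − K·H)·P̄ = [3/5 -4/5; -4/5 79962/28865]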